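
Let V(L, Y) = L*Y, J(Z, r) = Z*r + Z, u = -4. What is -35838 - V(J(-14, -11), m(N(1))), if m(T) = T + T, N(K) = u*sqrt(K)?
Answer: -34718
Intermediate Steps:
N(K) = -4*sqrt(K)
m(T) = 2*T
J(Z, r) = Z + Z*r
-35838 - V(J(-14, -11), m(N(1))) = -35838 - (-14*(1 - 11))*2*(-4*sqrt(1)) = -35838 - (-14*(-10))*2*(-4*1) = -35838 - 140*2*(-4) = -35838 - 140*(-8) = -35838 - 1*(-1120) = -35838 + 1120 = -34718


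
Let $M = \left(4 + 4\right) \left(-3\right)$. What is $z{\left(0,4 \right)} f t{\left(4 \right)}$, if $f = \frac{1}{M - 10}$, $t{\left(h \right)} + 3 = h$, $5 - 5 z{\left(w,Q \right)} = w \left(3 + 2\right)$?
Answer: $- \frac{1}{34} \approx -0.029412$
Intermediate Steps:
$z{\left(w,Q \right)} = 1 - w$ ($z{\left(w,Q \right)} = 1 - \frac{w \left(3 + 2\right)}{5} = 1 - \frac{w 5}{5} = 1 - \frac{5 w}{5} = 1 - w$)
$M = -24$ ($M = 8 \left(-3\right) = -24$)
$t{\left(h \right)} = -3 + h$
$f = - \frac{1}{34}$ ($f = \frac{1}{-24 - 10} = \frac{1}{-34} = - \frac{1}{34} \approx -0.029412$)
$z{\left(0,4 \right)} f t{\left(4 \right)} = \left(1 - 0\right) \left(- \frac{1}{34}\right) \left(-3 + 4\right) = \left(1 + 0\right) \left(- \frac{1}{34}\right) 1 = 1 \left(- \frac{1}{34}\right) 1 = \left(- \frac{1}{34}\right) 1 = - \frac{1}{34}$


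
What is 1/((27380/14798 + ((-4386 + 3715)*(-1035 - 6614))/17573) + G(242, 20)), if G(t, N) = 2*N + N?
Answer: 130022627/46017144111 ≈ 0.0028255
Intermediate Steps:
G(t, N) = 3*N
1/((27380/14798 + ((-4386 + 3715)*(-1035 - 6614))/17573) + G(242, 20)) = 1/((27380/14798 + ((-4386 + 3715)*(-1035 - 6614))/17573) + 3*20) = 1/((27380*(1/14798) - 671*(-7649)*(1/17573)) + 60) = 1/((13690/7399 + 5132479*(1/17573)) + 60) = 1/((13690/7399 + 5132479/17573) + 60) = 1/(38215786491/130022627 + 60) = 1/(46017144111/130022627) = 130022627/46017144111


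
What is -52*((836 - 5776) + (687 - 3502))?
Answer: 403260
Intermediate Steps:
-52*((836 - 5776) + (687 - 3502)) = -52*(-4940 - 2815) = -52*(-7755) = 403260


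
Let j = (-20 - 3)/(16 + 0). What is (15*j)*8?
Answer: -345/2 ≈ -172.50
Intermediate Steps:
j = -23/16 ≈ -1.4375
(15*j)*8 = (15*(-23/16))*8 = -345/16*8 = -345/2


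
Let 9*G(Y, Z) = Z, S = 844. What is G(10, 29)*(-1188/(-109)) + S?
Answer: 95824/109 ≈ 879.12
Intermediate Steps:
G(Y, Z) = Z/9
G(10, 29)*(-1188/(-109)) + S = ((1/9)*29)*(-1188/(-109)) + 844 = 29*(-1188*(-1/109))/9 + 844 = (29/9)*(1188/109) + 844 = 3828/109 + 844 = 95824/109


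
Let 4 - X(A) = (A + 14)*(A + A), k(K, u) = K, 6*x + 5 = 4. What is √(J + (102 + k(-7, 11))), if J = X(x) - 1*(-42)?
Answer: √5242/6 ≈ 12.067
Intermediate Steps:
x = -⅙ (x = -⅚ + (⅙)*4 = -⅚ + ⅔ = -⅙ ≈ -0.16667)
X(A) = 4 - 2*A*(14 + A) (X(A) = 4 - (A + 14)*(A + A) = 4 - (14 + A)*2*A = 4 - 2*A*(14 + A))
J = 911/18 (J = (4 - 28*(-⅙) - 2*(-⅙)²) - 1*(-42) = (4 + 14/3 - 2*1/36) + 42 = (4 + 14/3 - 1/18) + 42 = 155/18 + 42 = 911/18 ≈ 50.611)
√(J + (102 + k(-7, 11))) = √(911/18 + (102 - 7)) = √(911/18 + 95) = √(2621/18) = √5242/6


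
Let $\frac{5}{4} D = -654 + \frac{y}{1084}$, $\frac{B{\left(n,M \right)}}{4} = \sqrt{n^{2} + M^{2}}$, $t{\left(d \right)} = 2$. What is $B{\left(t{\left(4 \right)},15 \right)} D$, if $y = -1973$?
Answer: $- \frac{2843636 \sqrt{229}}{1355} \approx -31758.0$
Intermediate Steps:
$B{\left(n,M \right)} = 4 \sqrt{M^{2} + n^{2}}$ ($B{\left(n,M \right)} = 4 \sqrt{n^{2} + M^{2}} = 4 \sqrt{M^{2} + n^{2}}$)
$D = - \frac{710909}{1355}$ ($D = \frac{4 \left(-654 - \frac{1973}{1084}\right)}{5} = \frac{4}{5} \left(- \frac{710909}{1084}\right) = - \frac{710909}{1355} \approx -524.66$)
$B{\left(t{\left(4 \right)},15 \right)} D = 4 \sqrt{15^{2} + 2^{2}} \left(- \frac{710909}{1355}\right) = 4 \sqrt{225 + 4} \left(- \frac{710909}{1355}\right) = 4 \sqrt{229} \left(- \frac{710909}{1355}\right) = - \frac{2843636 \sqrt{229}}{1355}$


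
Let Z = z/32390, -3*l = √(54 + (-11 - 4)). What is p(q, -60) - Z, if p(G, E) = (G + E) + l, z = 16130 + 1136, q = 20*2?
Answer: -332533/16195 - √39/3 ≈ -22.615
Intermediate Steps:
q = 40
z = 17266
l = -√39/3 (l = -√(54 + (-11 - 4))/3 = -√(54 - 15)/3 = -√39/3 ≈ -2.0817)
p(G, E) = E + G - √39/3 (p(G, E) = (G + E) - √39/3 = (E + G) - √39/3 = E + G - √39/3)
Z = 8633/16195 (Z = 17266/32390 = 17266*(1/32390) = 8633/16195 ≈ 0.53307)
p(q, -60) - Z = (-60 + 40 - √39/3) - 1*8633/16195 = (-20 - √39/3) - 8633/16195 = -332533/16195 - √39/3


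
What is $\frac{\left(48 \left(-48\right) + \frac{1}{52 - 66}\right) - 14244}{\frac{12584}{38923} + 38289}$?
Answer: $- \frac{9017408179}{20864694634} \approx -0.43219$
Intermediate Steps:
$\frac{\left(48 \left(-48\right) + \frac{1}{52 - 66}\right) - 14244}{\frac{12584}{38923} + 38289} = \frac{\left(-2304 + \frac{1}{-14}\right) - 14244}{12584 \cdot \frac{1}{38923} + 38289} = \frac{\left(-2304 - \frac{1}{14}\right) - 14244}{\frac{12584}{38923} + 38289} = \frac{- \frac{32257}{14} - 14244}{\frac{1490335331}{38923}} = \left(- \frac{231673}{14}\right) \frac{38923}{1490335331} = - \frac{9017408179}{20864694634}$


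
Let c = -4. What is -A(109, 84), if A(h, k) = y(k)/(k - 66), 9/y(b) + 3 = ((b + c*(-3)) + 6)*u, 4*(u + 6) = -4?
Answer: 1/1434 ≈ 0.00069735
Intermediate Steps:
u = -7 (u = -6 + (1/4)*(-4) = -6 - 1 = -7)
y(b) = 9/(-129 - 7*b) (y(b) = 9/(-3 + ((b - 4*(-3)) + 6)*(-7)) = 9/(-3 + ((b + 12) + 6)*(-7)) = 9/(-3 + ((12 + b) + 6)*(-7)) = 9/(-3 + (18 + b)*(-7)) = 9/(-3 + (-126 - 7*b)) = 9/(-129 - 7*b))
A(h, k) = 9/((-129 - 7*k)*(-66 + k)) (A(h, k) = (9/(-129 - 7*k))/(k - 66) = (9/(-129 - 7*k))/(-66 + k) = 9/((-129 - 7*k)*(-66 + k)))
-A(109, 84) = -9/((-129 - 7*84)*(-66 + 84)) = -9/((-129 - 588)*18) = -9/((-717)*18) = -9*(-1)/(717*18) = -1*(-1/1434) = 1/1434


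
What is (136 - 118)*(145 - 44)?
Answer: 1818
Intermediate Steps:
(136 - 118)*(145 - 44) = 18*101 = 1818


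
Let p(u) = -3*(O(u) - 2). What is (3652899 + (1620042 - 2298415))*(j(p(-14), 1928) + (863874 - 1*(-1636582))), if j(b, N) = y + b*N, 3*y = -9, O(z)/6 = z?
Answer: 8917263081302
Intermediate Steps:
O(z) = 6*z
y = -3 (y = (⅓)*(-9) = -3)
p(u) = 6 - 18*u (p(u) = -3*(6*u - 2) = -3*(-2 + 6*u) = 6 - 18*u)
j(b, N) = -3 + N*b (j(b, N) = -3 + b*N = -3 + N*b)
(3652899 + (1620042 - 2298415))*(j(p(-14), 1928) + (863874 - 1*(-1636582))) = (3652899 + (1620042 - 2298415))*((-3 + 1928*(6 - 18*(-14))) + (863874 - 1*(-1636582))) = (3652899 - 678373)*((-3 + 1928*(6 + 252)) + (863874 + 1636582)) = 2974526*((-3 + 1928*258) + 2500456) = 2974526*((-3 + 497424) + 2500456) = 2974526*(497421 + 2500456) = 2974526*2997877 = 8917263081302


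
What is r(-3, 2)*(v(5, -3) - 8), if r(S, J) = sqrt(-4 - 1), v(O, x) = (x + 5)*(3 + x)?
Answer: -8*I*sqrt(5) ≈ -17.889*I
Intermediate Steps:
v(O, x) = (3 + x)*(5 + x) (v(O, x) = (5 + x)*(3 + x) = (3 + x)*(5 + x))
r(S, J) = I*sqrt(5) (r(S, J) = sqrt(-5) = I*sqrt(5))
r(-3, 2)*(v(5, -3) - 8) = (I*sqrt(5))*((15 + (-3)**2 + 8*(-3)) - 8) = (I*sqrt(5))*((15 + 9 - 24) - 8) = (I*sqrt(5))*(0 - 8) = (I*sqrt(5))*(-8) = -8*I*sqrt(5)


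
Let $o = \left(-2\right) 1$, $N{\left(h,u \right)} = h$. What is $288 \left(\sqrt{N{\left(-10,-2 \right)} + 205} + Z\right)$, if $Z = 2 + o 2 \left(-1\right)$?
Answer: $1728 + 288 \sqrt{195} \approx 5749.7$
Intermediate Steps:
$o = -2$
$Z = 6$ ($Z = 2 - 2 \cdot 2 \left(-1\right) = 2 - -4 = 2 + 4 = 6$)
$288 \left(\sqrt{N{\left(-10,-2 \right)} + 205} + Z\right) = 288 \left(\sqrt{-10 + 205} + 6\right) = 288 \left(\sqrt{195} + 6\right) = 288 \left(6 + \sqrt{195}\right) = 1728 + 288 \sqrt{195}$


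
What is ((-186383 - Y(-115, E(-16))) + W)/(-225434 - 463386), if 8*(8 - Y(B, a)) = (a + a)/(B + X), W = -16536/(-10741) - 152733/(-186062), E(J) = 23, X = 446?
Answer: 246592457667070961/911310007301347280 ≈ 0.27059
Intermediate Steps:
W = 4717226385/1998491942 (W = -16536*(-1/10741) - 152733*(-1/186062) = 16536/10741 + 152733/186062 = 4717226385/1998491942 ≈ 2.3604)
Y(B, a) = 8 - a/(4*(446 + B)) (Y(B, a) = 8 - (a + a)/(8*(B + 446)) = 8 - 2*a/(8*(446 + B)) = 8 - a/(4*(446 + B)))
((-186383 - Y(-115, E(-16))) + W)/(-225434 - 463386) = ((-186383 - (14272 - 1*23 + 32*(-115))/(4*(446 - 115))) + 4717226385/1998491942)/(-225434 - 463386) = ((-186383 - (14272 - 23 - 3680)/(4*331)) + 4717226385/1998491942)/(-688820) = ((-186383 - 10569/(4*331)) + 4717226385/1998491942)*(-1/688820) = ((-186383 - 1*10569/1324) + 4717226385/1998491942)*(-1/688820) = ((-186383 - 10569/1324) + 4717226385/1998491942)*(-1/688820) = (-246781661/1324 + 4717226385/1998491942)*(-1/688820) = -246592457667070961/1323001665604*(-1/688820) = 246592457667070961/911310007301347280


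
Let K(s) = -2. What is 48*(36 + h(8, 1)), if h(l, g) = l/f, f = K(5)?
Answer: 1536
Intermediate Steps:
f = -2
h(l, g) = -l/2 (h(l, g) = l/(-2) = l*(-1/2) = -l/2)
48*(36 + h(8, 1)) = 48*(36 - 1/2*8) = 48*(36 - 4) = 48*32 = 1536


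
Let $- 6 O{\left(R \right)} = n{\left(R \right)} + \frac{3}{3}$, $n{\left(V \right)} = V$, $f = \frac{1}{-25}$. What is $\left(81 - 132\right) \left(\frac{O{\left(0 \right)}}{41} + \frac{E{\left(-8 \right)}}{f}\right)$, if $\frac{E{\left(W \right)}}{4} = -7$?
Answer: $- \frac{2927383}{82} \approx -35700.0$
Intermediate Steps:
$E{\left(W \right)} = -28$ ($E{\left(W \right)} = 4 \left(-7\right) = -28$)
$f = - \frac{1}{25} \approx -0.04$
$O{\left(R \right)} = - \frac{1}{6} - \frac{R}{6}$ ($O{\left(R \right)} = - \frac{R + \frac{3}{3}}{6} = - \frac{R + 3 \cdot \frac{1}{3}}{6} = - \frac{R + 1}{6} = - \frac{1 + R}{6} = - \frac{1}{6} - \frac{R}{6}$)
$\left(81 - 132\right) \left(\frac{O{\left(0 \right)}}{41} + \frac{E{\left(-8 \right)}}{f}\right) = \left(81 - 132\right) \left(\frac{- \frac{1}{6} - 0}{41} - \frac{28}{- \frac{1}{25}}\right) = - 51 \left(\left(- \frac{1}{6} + 0\right) \frac{1}{41} - -700\right) = - 51 \left(\left(- \frac{1}{6}\right) \frac{1}{41} + 700\right) = - 51 \left(- \frac{1}{246} + 700\right) = \left(-51\right) \frac{172199}{246} = - \frac{2927383}{82}$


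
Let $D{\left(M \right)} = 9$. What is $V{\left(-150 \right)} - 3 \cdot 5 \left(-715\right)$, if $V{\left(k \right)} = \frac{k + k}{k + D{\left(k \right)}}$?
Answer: $\frac{504175}{47} \approx 10727.0$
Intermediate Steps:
$V{\left(k \right)} = \frac{2 k}{9 + k}$ ($V{\left(k \right)} = \frac{k + k}{k + 9} = \frac{2 k}{9 + k}$)
$V{\left(-150 \right)} - 3 \cdot 5 \left(-715\right) = 2 \left(-150\right) \frac{1}{9 - 150} - 3 \cdot 5 \left(-715\right) = 2 \left(-150\right) \frac{1}{-141} - -10725 = 2 \left(-150\right) \left(- \frac{1}{141}\right) + 10725 = \frac{100}{47} + 10725 = \frac{504175}{47}$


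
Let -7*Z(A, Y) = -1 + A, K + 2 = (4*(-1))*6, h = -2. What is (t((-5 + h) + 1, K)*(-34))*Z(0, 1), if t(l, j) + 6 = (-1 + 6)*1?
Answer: 34/7 ≈ 4.8571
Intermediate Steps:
K = -26 (K = -2 + (4*(-1))*6 = -2 - 4*6 = -2 - 24 = -26)
t(l, j) = -1 (t(l, j) = -6 + (-1 + 6)*1 = -6 + 5*1 = -6 + 5 = -1)
Z(A, Y) = ⅐ - A/7 (Z(A, Y) = -(-1 + A)/7 = ⅐ - A/7)
(t((-5 + h) + 1, K)*(-34))*Z(0, 1) = (-1*(-34))*(⅐ - ⅐*0) = 34*(⅐ + 0) = 34*(⅐) = 34/7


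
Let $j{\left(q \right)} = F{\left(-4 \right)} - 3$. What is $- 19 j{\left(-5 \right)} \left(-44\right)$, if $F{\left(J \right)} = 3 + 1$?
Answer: $836$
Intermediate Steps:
$F{\left(J \right)} = 4$
$j{\left(q \right)} = 1$ ($j{\left(q \right)} = 4 - 3 = 1$)
$- 19 j{\left(-5 \right)} \left(-44\right) = \left(-19\right) 1 \left(-44\right) = \left(-19\right) \left(-44\right) = 836$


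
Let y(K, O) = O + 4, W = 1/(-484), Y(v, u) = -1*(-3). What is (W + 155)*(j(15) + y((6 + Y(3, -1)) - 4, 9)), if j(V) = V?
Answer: 525133/121 ≈ 4339.9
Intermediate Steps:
Y(v, u) = 3
W = -1/484 ≈ -0.0020661
y(K, O) = 4 + O
(W + 155)*(j(15) + y((6 + Y(3, -1)) - 4, 9)) = (-1/484 + 155)*(15 + (4 + 9)) = 75019*(15 + 13)/484 = (75019/484)*28 = 525133/121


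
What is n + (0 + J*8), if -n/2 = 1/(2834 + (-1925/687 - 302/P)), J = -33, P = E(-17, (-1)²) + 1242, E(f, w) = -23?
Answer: -625889641698/2370787753 ≈ -264.00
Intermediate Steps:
P = 1219 (P = -23 + 1242 = 1219)
n = -1674906/2370787753 (n = -2/(2834 + (-1925/687 - 302/1219)) = -2/(2834 - 2554049/837453) = -2/2370787753/837453 = -2*837453/2370787753 = -1674906/2370787753 ≈ -0.00070648)
n + (0 + J*8) = -1674906/2370787753 + (0 - 33*8) = -1674906/2370787753 + (0 - 264) = -1674906/2370787753 - 264 = -625889641698/2370787753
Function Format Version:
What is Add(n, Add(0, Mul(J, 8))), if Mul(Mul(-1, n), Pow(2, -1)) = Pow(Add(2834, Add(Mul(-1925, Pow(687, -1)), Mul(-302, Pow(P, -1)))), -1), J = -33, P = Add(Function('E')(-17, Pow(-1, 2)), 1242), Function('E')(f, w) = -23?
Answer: Rational(-625889641698, 2370787753) ≈ -264.00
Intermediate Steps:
P = 1219 (P = Add(-23, 1242) = 1219)
n = Rational(-1674906, 2370787753) (n = Mul(-2, Pow(Add(2834, Add(Mul(-1925, Pow(687, -1)), Mul(-302, Pow(1219, -1)))), -1)) = Mul(-2, Pow(Add(2834, Add(Mul(-1925, Rational(1, 687)), Mul(-302, Rational(1, 1219)))), -1)) = Mul(-2, Pow(Add(2834, Add(Rational(-1925, 687), Rational(-302, 1219))), -1)) = Mul(-2, Pow(Add(2834, Rational(-2554049, 837453)), -1)) = Mul(-2, Pow(Rational(2370787753, 837453), -1)) = Mul(-2, Rational(837453, 2370787753)) = Rational(-1674906, 2370787753) ≈ -0.00070648)
Add(n, Add(0, Mul(J, 8))) = Add(Rational(-1674906, 2370787753), Add(0, Mul(-33, 8))) = Add(Rational(-1674906, 2370787753), Add(0, -264)) = Add(Rational(-1674906, 2370787753), -264) = Rational(-625889641698, 2370787753)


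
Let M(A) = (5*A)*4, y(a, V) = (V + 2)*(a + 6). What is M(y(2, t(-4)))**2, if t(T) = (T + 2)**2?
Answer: 921600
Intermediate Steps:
t(T) = (2 + T)**2
y(a, V) = (2 + V)*(6 + a)
M(A) = 20*A
M(y(2, t(-4)))**2 = (20*(12 + 2*2 + 6*(2 - 4)**2 + (2 - 4)**2*2))**2 = (20*(12 + 4 + 6*(-2)**2 + (-2)**2*2))**2 = (20*(12 + 4 + 6*4 + 4*2))**2 = (20*(12 + 4 + 24 + 8))**2 = (20*48)**2 = 960**2 = 921600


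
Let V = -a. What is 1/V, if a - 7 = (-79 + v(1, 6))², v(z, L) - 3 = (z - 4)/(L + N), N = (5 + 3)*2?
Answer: -484/2809013 ≈ -0.00017230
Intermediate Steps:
N = 16 (N = 8*2 = 16)
v(z, L) = 3 + (-4 + z)/(16 + L) (v(z, L) = 3 + (z - 4)/(L + 16) = 3 + (-4 + z)/(16 + L))
a = 2809013/484 (a = 7 + (-79 + (44 + 1 + 3*6)/(16 + 6))² = 7 + (-79 + (44 + 1 + 18)/22)² = 7 + (-79 + (1/22)*63)² = 7 + (-79 + 63/22)² = 7 + (-1675/22)² = 7 + 2805625/484 = 2809013/484 ≈ 5803.7)
V = -2809013/484 (V = -1*2809013/484 = -2809013/484 ≈ -5803.7)
1/V = 1/(-2809013/484) = -484/2809013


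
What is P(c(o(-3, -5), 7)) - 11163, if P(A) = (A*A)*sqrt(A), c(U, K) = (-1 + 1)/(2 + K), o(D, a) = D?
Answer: -11163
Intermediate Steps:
c(U, K) = 0 (c(U, K) = 0/(2 + K) = 0)
P(A) = A**(5/2) (P(A) = A**2*sqrt(A) = A**(5/2))
P(c(o(-3, -5), 7)) - 11163 = 0**(5/2) - 11163 = 0 - 11163 = -11163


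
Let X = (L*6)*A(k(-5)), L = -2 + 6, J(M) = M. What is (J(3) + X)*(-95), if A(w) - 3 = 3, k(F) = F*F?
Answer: -13965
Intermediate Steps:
k(F) = F**2
L = 4
A(w) = 6 (A(w) = 3 + 3 = 6)
X = 144 (X = (4*6)*6 = 24*6 = 144)
(J(3) + X)*(-95) = (3 + 144)*(-95) = 147*(-95) = -13965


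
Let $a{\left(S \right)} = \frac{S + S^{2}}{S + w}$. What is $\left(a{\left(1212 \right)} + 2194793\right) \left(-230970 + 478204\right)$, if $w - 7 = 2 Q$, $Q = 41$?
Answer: $\frac{706321788331666}{1301} \approx 5.4291 \cdot 10^{11}$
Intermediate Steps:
$w = 89$ ($w = 7 + 2 \cdot 41 = 7 + 82 = 89$)
$a{\left(S \right)} = \frac{S + S^{2}}{89 + S}$ ($a{\left(S \right)} = \frac{S + S^{2}}{S + 89} = \frac{S + S^{2}}{89 + S}$)
$\left(a{\left(1212 \right)} + 2194793\right) \left(-230970 + 478204\right) = \left(\frac{1212 \left(1 + 1212\right)}{89 + 1212} + 2194793\right) \left(-230970 + 478204\right) = \left(1212 \cdot \frac{1}{1301} \cdot 1213 + 2194793\right) 247234 = \left(\frac{1470156}{1301} + 2194793\right) 247234 = \frac{2856895849}{1301} \cdot 247234 = \frac{706321788331666}{1301}$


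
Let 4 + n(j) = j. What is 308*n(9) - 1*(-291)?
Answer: 1831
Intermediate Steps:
n(j) = -4 + j
308*n(9) - 1*(-291) = 308*(-4 + 9) - 1*(-291) = 308*5 + 291 = 1540 + 291 = 1831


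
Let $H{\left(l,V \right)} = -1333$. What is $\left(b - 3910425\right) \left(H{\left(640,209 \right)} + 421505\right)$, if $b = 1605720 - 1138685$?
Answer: $-1446816063080$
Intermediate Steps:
$b = 467035$
$\left(b - 3910425\right) \left(H{\left(640,209 \right)} + 421505\right) = \left(467035 - 3910425\right) \left(-1333 + 421505\right) = \left(-3443390\right) 420172 = -1446816063080$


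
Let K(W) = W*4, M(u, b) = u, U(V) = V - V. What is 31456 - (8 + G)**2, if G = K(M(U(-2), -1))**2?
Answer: 31392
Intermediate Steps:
U(V) = 0
K(W) = 4*W
G = 0 (G = (4*0)**2 = 0**2 = 0)
31456 - (8 + G)**2 = 31456 - (8 + 0)**2 = 31456 - 1*8**2 = 31456 - 1*64 = 31456 - 64 = 31392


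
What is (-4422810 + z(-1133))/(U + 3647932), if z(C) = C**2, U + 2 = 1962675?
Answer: -3139121/5610605 ≈ -0.55950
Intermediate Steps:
U = 1962673 (U = -2 + 1962675 = 1962673)
(-4422810 + z(-1133))/(U + 3647932) = (-4422810 + (-1133)**2)/(1962673 + 3647932) = (-4422810 + 1283689)/5610605 = -3139121*1/5610605 = -3139121/5610605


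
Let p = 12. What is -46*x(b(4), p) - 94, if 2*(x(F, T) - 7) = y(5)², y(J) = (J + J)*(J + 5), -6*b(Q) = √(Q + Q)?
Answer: -230416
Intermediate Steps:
b(Q) = -√2*√Q/6 (b(Q) = -√(Q + Q)/6 = -√2*√Q/6)
y(J) = 2*J*(5 + J) (y(J) = (2*J)*(5 + J) = 2*J*(5 + J))
x(F, T) = 5007 (x(F, T) = 7 + (2*5*(5 + 5))²/2 = 7 + (2*5*10)²/2 = 7 + (½)*100² = 7 + (½)*10000 = 7 + 5000 = 5007)
-46*x(b(4), p) - 94 = -46*5007 - 94 = -230322 - 94 = -230416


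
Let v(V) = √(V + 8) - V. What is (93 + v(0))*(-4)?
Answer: -372 - 8*√2 ≈ -383.31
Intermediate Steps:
v(V) = √(8 + V) - V
(93 + v(0))*(-4) = (93 + (√(8 + 0) - 1*0))*(-4) = (93 + (√8 + 0))*(-4) = (93 + (2*√2 + 0))*(-4) = (93 + 2*√2)*(-4) = -372 - 8*√2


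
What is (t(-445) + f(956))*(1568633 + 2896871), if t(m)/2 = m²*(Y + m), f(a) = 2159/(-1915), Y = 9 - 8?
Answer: -1503738266304415136/1915 ≈ -7.8524e+14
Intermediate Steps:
Y = 1
f(a) = -2159/1915 (f(a) = 2159*(-1/1915) = -2159/1915)
t(m) = 2*m²*(1 + m) (t(m) = 2*(m²*(1 + m)) = 2*m²*(1 + m))
(t(-445) + f(956))*(1568633 + 2896871) = (2*(-445)²*(1 - 445) - 2159/1915)*(1568633 + 2896871) = (2*198025*(-444) - 2159/1915)*4465504 = (-175846200 - 2159/1915)*4465504 = -336745475159/1915*4465504 = -1503738266304415136/1915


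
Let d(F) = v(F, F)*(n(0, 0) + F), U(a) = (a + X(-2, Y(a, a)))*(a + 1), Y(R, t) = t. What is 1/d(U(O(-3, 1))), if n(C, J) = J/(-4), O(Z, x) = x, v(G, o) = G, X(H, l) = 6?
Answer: 1/196 ≈ 0.0051020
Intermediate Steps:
n(C, J) = -J/4 (n(C, J) = J*(-¼) = -J/4)
U(a) = (1 + a)*(6 + a) (U(a) = (a + 6)*(a + 1) = (6 + a)*(1 + a) = (1 + a)*(6 + a))
d(F) = F² (d(F) = F*(-¼*0 + F) = F*(0 + F) = F*F = F²)
1/d(U(O(-3, 1))) = 1/((6 + 1² + 7*1)²) = 1/((6 + 1 + 7)²) = 1/(14²) = 1/196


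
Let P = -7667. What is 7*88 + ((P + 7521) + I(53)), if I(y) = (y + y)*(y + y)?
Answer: 11706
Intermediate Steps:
I(y) = 4*y² (I(y) = (2*y)*(2*y) = 4*y²)
7*88 + ((P + 7521) + I(53)) = 7*88 + ((-7667 + 7521) + 4*53²) = 616 + (-146 + 4*2809) = 616 + (-146 + 11236) = 616 + 11090 = 11706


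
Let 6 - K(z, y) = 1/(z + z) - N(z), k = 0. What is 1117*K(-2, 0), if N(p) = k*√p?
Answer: 27925/4 ≈ 6981.3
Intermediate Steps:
N(p) = 0 (N(p) = 0*√p = 0)
K(z, y) = 6 - 1/(2*z) (K(z, y) = 6 - (1/(z + z) - 1*0) = 6 - (1/(2*z) + 0) = 6 - 1/(2*z))
1117*K(-2, 0) = 1117*(6 - ½/(-2)) = 1117*(6 - ½*(-½)) = 1117*(6 + ¼) = 1117*(25/4) = 27925/4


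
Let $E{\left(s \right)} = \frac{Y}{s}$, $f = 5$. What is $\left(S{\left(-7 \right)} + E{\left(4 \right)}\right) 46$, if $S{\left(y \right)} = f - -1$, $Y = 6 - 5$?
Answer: $\frac{575}{2} \approx 287.5$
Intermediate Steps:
$Y = 1$ ($Y = 6 - 5 = 1$)
$E{\left(s \right)} = \frac{1}{s}$ ($E{\left(s \right)} = 1 \frac{1}{s} = \frac{1}{s}$)
$S{\left(y \right)} = 6$ ($S{\left(y \right)} = 5 - -1 = 5 + 1 = 6$)
$\left(S{\left(-7 \right)} + E{\left(4 \right)}\right) 46 = \left(6 + \frac{1}{4}\right) 46 = \frac{25}{4} \cdot 46 = \frac{575}{2}$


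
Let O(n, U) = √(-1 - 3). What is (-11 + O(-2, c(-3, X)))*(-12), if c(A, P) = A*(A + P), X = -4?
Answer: 132 - 24*I ≈ 132.0 - 24.0*I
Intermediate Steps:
O(n, U) = 2*I (O(n, U) = √(-4) = 2*I)
(-11 + O(-2, c(-3, X)))*(-12) = (-11 + 2*I)*(-12) = 132 - 24*I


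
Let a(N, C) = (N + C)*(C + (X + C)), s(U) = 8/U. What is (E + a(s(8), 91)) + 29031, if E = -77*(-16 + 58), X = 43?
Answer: 46497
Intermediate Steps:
a(N, C) = (43 + 2*C)*(C + N) (a(N, C) = (N + C)*(C + (43 + C)) = (C + N)*(43 + 2*C) = (43 + 2*C)*(C + N))
E = -3234 (E = -77*42 = -3234)
(E + a(s(8), 91)) + 29031 = (-3234 + (2*91² + 43*91 + 43*(8/8) + 2*91*(8/8))) + 29031 = (-3234 + (2*8281 + 3913 + 43*(8*(⅛)) + 2*91*(8*(⅛)))) + 29031 = (-3234 + (16562 + 3913 + 43*1 + 2*91*1)) + 29031 = (-3234 + (16562 + 3913 + 43 + 182)) + 29031 = (-3234 + 20700) + 29031 = 17466 + 29031 = 46497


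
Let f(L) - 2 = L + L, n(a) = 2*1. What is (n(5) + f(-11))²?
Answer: 324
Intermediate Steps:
n(a) = 2
f(L) = 2 + 2*L (f(L) = 2 + (L + L) = 2 + 2*L)
(n(5) + f(-11))² = (2 + (2 + 2*(-11)))² = (2 + (2 - 22))² = (2 - 20)² = (-18)² = 324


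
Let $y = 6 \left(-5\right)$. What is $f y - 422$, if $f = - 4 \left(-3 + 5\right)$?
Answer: $-182$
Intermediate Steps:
$y = -30$
$f = -8$ ($f = \left(-4\right) 2 = -8$)
$f y - 422 = \left(-8\right) \left(-30\right) - 422 = 240 - 422 = -182$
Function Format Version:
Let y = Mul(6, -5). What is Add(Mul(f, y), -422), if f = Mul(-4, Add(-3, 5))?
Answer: -182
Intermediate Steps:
y = -30
f = -8 (f = Mul(-4, 2) = -8)
Add(Mul(f, y), -422) = Add(Mul(-8, -30), -422) = Add(240, -422) = -182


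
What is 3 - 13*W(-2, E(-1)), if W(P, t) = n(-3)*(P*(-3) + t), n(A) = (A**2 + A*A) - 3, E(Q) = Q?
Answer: -972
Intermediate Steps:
n(A) = -3 + 2*A**2 (n(A) = (A**2 + A**2) - 3 = 2*A**2 - 3 = -3 + 2*A**2)
W(P, t) = -45*P + 15*t (W(P, t) = (-3 + 2*(-3)**2)*(P*(-3) + t) = (-3 + 2*9)*(-3*P + t) = (-3 + 18)*(t - 3*P) = 15*(t - 3*P) = -45*P + 15*t)
3 - 13*W(-2, E(-1)) = 3 - 13*(-45*(-2) + 15*(-1)) = 3 - 13*(90 - 15) = 3 - 13*75 = 3 - 975 = -972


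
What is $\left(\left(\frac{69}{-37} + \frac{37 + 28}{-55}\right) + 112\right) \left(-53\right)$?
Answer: $- \frac{2350232}{407} \approx -5774.5$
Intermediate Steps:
$\left(\left(\frac{69}{-37} + \frac{37 + 28}{-55}\right) + 112\right) \left(-53\right) = \left(\left(69 \left(- \frac{1}{37}\right) + 65 \left(- \frac{1}{55}\right)\right) + 112\right) \left(-53\right) = \left(\left(- \frac{69}{37} - \frac{13}{11}\right) + 112\right) \left(-53\right) = \left(- \frac{1240}{407} + 112\right) \left(-53\right) = \frac{44344}{407} \left(-53\right) = - \frac{2350232}{407}$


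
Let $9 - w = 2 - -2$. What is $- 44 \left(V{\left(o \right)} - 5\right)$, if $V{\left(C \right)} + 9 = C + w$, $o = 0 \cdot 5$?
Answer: $396$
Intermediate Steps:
$o = 0$
$w = 5$ ($w = 9 - \left(2 - -2\right) = 9 - \left(2 + 2\right) = 9 - 4 = 5$)
$V{\left(C \right)} = -4 + C$ ($V{\left(C \right)} = -9 + \left(C + 5\right) = -9 + \left(5 + C\right) = -4 + C$)
$- 44 \left(V{\left(o \right)} - 5\right) = - 44 \left(\left(-4 + 0\right) - 5\right) = - 44 \left(-4 + \left(-23 + 18\right)\right) = - 44 \left(-4 - 5\right) = \left(-44\right) \left(-9\right) = 396$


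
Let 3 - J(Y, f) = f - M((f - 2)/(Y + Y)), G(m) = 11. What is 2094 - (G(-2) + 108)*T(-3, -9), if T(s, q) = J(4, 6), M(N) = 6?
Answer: 1737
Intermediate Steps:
J(Y, f) = 9 - f (J(Y, f) = 3 - (f - 1*6) = 3 - (f - 6) = 3 - (-6 + f) = 3 + (6 - f) = 9 - f)
T(s, q) = 3 (T(s, q) = 9 - 1*6 = 9 - 6 = 3)
2094 - (G(-2) + 108)*T(-3, -9) = 2094 - (11 + 108)*3 = 2094 - 119*3 = 2094 - 1*357 = 2094 - 357 = 1737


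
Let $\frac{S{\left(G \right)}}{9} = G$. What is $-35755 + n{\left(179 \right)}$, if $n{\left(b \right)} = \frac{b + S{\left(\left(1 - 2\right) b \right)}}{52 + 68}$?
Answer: $- \frac{536504}{15} \approx -35767.0$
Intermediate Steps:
$S{\left(G \right)} = 9 G$
$n{\left(b \right)} = - \frac{b}{15}$ ($n{\left(b \right)} = \frac{b + 9 \left(1 - 2\right) b}{52 + 68} = \frac{b + 9 \left(- b\right)}{120} = \left(b - 9 b\right) \frac{1}{120} = - 8 b \frac{1}{120} = - \frac{b}{15}$)
$-35755 + n{\left(179 \right)} = -35755 - \frac{179}{15} = - \frac{536504}{15}$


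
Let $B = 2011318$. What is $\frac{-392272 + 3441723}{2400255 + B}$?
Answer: $\frac{3049451}{4411573} \approx 0.69124$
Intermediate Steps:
$\frac{-392272 + 3441723}{2400255 + B} = \frac{-392272 + 3441723}{2400255 + 2011318} = \frac{3049451}{4411573}$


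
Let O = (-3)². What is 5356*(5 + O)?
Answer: 74984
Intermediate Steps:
O = 9
5356*(5 + O) = 5356*(5 + 9) = 5356*14 = 74984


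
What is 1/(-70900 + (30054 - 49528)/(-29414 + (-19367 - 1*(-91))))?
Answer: -24345/1726050763 ≈ -1.4104e-5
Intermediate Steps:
1/(-70900 + (30054 - 49528)/(-29414 + (-19367 - 1*(-91)))) = 1/(-70900 - 19474/(-29414 + (-19367 + 91))) = 1/(-70900 - 19474/(-29414 - 19276)) = 1/(-70900 - 19474/(-48690)) = 1/(-70900 - 19474*(-1/48690)) = 1/(-70900 + 9737/24345) = 1/(-1726050763/24345) = -24345/1726050763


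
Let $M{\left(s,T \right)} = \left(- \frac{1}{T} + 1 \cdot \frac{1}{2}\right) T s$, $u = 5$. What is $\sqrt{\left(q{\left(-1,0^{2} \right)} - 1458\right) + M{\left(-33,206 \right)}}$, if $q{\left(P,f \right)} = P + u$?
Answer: $2 i \sqrt{1205} \approx 69.426 i$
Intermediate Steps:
$M{\left(s,T \right)} = T s \left(\frac{1}{2} - \frac{1}{T}\right)$ ($M{\left(s,T \right)} = \left(- \frac{1}{T} + 1 \cdot \frac{1}{2}\right) T s = \left(- \frac{1}{T} + \frac{1}{2}\right) T s = \left(\frac{1}{2} - \frac{1}{T}\right) T s = T \left(\frac{1}{2} - \frac{1}{T}\right) s = T s \left(\frac{1}{2} - \frac{1}{T}\right)$)
$q{\left(P,f \right)} = 5 + P$ ($q{\left(P,f \right)} = P + 5 = 5 + P$)
$\sqrt{\left(q{\left(-1,0^{2} \right)} - 1458\right) + M{\left(-33,206 \right)}} = \sqrt{\left(\left(5 - 1\right) - 1458\right) + \frac{1}{2} \left(-33\right) \left(-2 + 206\right)} = \sqrt{\left(4 - 1458\right) + \frac{1}{2} \left(-33\right) 204} = \sqrt{-1454 - 3366} = \sqrt{-4820} = 2 i \sqrt{1205}$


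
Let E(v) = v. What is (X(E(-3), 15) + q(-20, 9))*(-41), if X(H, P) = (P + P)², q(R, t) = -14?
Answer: -36326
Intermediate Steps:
X(H, P) = 4*P² (X(H, P) = (2*P)² = 4*P²)
(X(E(-3), 15) + q(-20, 9))*(-41) = (4*15² - 14)*(-41) = (4*225 - 14)*(-41) = (900 - 14)*(-41) = 886*(-41) = -36326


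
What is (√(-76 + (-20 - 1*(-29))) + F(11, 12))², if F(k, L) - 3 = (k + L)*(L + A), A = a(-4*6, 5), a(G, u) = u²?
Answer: (854 + I*√67)² ≈ 7.2925e+5 + 1.398e+4*I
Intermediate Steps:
A = 25 (A = 5² = 25)
F(k, L) = 3 + (25 + L)*(L + k) (F(k, L) = 3 + (k + L)*(L + 25) = 3 + (L + k)*(25 + L) = 3 + (25 + L)*(L + k))
(√(-76 + (-20 - 1*(-29))) + F(11, 12))² = (√(-76 + (-20 - 1*(-29))) + (3 + 12² + 25*12 + 25*11 + 12*11))² = (√(-76 + (-20 + 29)) + (3 + 144 + 300 + 275 + 132))² = (√(-76 + 9) + 854)² = (√(-67) + 854)² = (I*√67 + 854)² = (854 + I*√67)²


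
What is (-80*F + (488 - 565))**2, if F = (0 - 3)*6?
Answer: 1857769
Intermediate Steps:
F = -18 (F = -3*6 = -18)
(-80*F + (488 - 565))**2 = (-80*(-18) + (488 - 565))**2 = (1440 - 77)**2 = 1363**2 = 1857769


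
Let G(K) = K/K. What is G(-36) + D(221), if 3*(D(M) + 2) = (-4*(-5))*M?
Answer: 4417/3 ≈ 1472.3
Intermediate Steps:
G(K) = 1
D(M) = -2 + 20*M/3 (D(M) = -2 + ((-4*(-5))*M)/3 = -2 + (20*M)/3 = -2 + 20*M/3)
G(-36) + D(221) = 1 + (-2 + (20/3)*221) = 1 + (-2 + 4420/3) = 1 + 4414/3 = 4417/3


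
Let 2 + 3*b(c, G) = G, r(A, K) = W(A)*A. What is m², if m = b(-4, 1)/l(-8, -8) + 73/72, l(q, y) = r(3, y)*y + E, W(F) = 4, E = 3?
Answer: 573049/553536 ≈ 1.0353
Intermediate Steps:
r(A, K) = 4*A
b(c, G) = -⅔ + G/3
l(q, y) = 3 + 12*y (l(q, y) = (4*3)*y + 3 = 12*y + 3 = 3 + 12*y)
m = 757/744 (m = (-⅔ + (⅓)*1)/(3 + 12*(-8)) + 73/72 = (-⅔ + ⅓)/(3 - 96) + 73*(1/72) = -⅓/(-93) + 73/72 = -⅓*(-1/93) + 73/72 = 1/279 + 73/72 = 757/744 ≈ 1.0175)
m² = (757/744)² = 573049/553536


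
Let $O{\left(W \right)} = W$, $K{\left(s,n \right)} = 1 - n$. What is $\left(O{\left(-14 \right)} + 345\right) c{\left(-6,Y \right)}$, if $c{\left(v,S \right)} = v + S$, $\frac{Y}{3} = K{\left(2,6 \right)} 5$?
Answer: $-26811$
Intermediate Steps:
$Y = -75$ ($Y = 3 \left(1 - 6\right) 5 = 3 \left(\left(-5\right) 5\right) = 3 \left(-25\right) = -75$)
$c{\left(v,S \right)} = S + v$
$\left(O{\left(-14 \right)} + 345\right) c{\left(-6,Y \right)} = \left(-14 + 345\right) \left(-75 - 6\right) = 331 \left(-81\right) = -26811$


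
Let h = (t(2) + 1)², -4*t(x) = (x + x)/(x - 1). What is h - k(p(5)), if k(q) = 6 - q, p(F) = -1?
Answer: -7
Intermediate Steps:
t(x) = -x/(2*(-1 + x)) (t(x) = -(x + x)/(4*(x - 1)) = -2*x/(4*(-1 + x)) = -x/(2*(-1 + x)))
h = 0 (h = (-1*2/(-2 + 2*2) + 1)² = (-1*2/(-2 + 4) + 1)² = (-1*2/2 + 1)² = (-1*2*½ + 1)² = (-1 + 1)² = 0² = 0)
h - k(p(5)) = 0 - (6 - 1*(-1)) = 0 - (6 + 1) = 0 - 1*7 = 0 - 7 = -7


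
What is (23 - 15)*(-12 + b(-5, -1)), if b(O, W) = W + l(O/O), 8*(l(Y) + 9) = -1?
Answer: -177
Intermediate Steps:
l(Y) = -73/8 (l(Y) = -9 + (⅛)*(-1) = -9 - ⅛ = -73/8)
b(O, W) = -73/8 + W (b(O, W) = W - 73/8 = -73/8 + W)
(23 - 15)*(-12 + b(-5, -1)) = (23 - 15)*(-12 + (-73/8 - 1)) = 8*(-12 - 81/8) = 8*(-177/8) = -177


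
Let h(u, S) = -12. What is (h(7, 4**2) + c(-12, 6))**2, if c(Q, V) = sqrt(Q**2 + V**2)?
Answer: 324 - 144*sqrt(5) ≈ 2.0062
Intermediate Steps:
(h(7, 4**2) + c(-12, 6))**2 = (-12 + sqrt((-12)**2 + 6**2))**2 = (-12 + sqrt(144 + 36))**2 = (-12 + sqrt(180))**2 = (-12 + 6*sqrt(5))**2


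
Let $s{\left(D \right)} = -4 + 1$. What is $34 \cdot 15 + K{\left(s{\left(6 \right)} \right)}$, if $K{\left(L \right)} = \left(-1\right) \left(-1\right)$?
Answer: $511$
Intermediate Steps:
$s{\left(D \right)} = -3$
$K{\left(L \right)} = 1$
$34 \cdot 15 + K{\left(s{\left(6 \right)} \right)} = 34 \cdot 15 + 1 = 510 + 1 = 511$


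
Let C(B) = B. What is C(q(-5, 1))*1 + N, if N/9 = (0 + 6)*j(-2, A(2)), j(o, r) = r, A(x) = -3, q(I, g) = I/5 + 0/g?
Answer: -163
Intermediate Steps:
q(I, g) = I/5 (q(I, g) = I*(⅕) + 0 = I/5 + 0 = I/5)
N = -162 (N = 9*((0 + 6)*(-3)) = 9*(6*(-3)) = 9*(-18) = -162)
C(q(-5, 1))*1 + N = ((⅕)*(-5))*1 - 162 = -1*1 - 162 = -1 - 162 = -163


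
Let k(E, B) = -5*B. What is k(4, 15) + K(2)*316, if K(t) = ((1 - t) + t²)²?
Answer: 2769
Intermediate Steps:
K(t) = (1 + t² - t)²
k(4, 15) + K(2)*316 = -5*15 + (1 + 2² - 1*2)²*316 = -75 + (1 + 4 - 2)²*316 = -75 + 3²*316 = -75 + 9*316 = -75 + 2844 = 2769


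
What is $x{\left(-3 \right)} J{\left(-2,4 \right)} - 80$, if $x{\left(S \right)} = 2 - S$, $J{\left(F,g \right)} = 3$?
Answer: $-65$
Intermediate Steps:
$x{\left(-3 \right)} J{\left(-2,4 \right)} - 80 = \left(2 - -3\right) 3 - 80 = \left(2 + 3\right) 3 - 80 = 5 \cdot 3 - 80 = 15 - 80 = -65$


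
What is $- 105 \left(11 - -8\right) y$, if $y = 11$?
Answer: $-21945$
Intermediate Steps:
$- 105 \left(11 - -8\right) y = - 105 \left(11 - -8\right) 11 = - 105 \left(11 + 8\right) 11 = \left(-105\right) 19 \cdot 11 = \left(-1995\right) 11 = -21945$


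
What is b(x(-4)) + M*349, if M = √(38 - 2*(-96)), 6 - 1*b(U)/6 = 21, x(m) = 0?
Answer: -90 + 349*√230 ≈ 5202.8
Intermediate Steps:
b(U) = -90 (b(U) = 36 - 6*21 = 36 - 126 = -90)
M = √230 (M = √(38 + 192) = √230 ≈ 15.166)
b(x(-4)) + M*349 = -90 + √230*349 = -90 + 349*√230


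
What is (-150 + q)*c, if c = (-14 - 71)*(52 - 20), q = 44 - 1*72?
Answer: 484160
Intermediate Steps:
q = -28 (q = 44 - 72 = -28)
c = -2720 (c = -85*32 = -2720)
(-150 + q)*c = (-150 - 28)*(-2720) = -178*(-2720) = 484160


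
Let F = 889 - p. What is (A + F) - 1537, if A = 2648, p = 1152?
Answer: 848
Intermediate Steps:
F = -263 (F = 889 - 1*1152 = 889 - 1152 = -263)
(A + F) - 1537 = (2648 - 263) - 1537 = 2385 - 1537 = 848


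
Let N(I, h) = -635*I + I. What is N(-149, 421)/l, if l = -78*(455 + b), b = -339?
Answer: -47233/4524 ≈ -10.441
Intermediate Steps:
N(I, h) = -634*I
l = -9048 (l = -78*(455 - 339) = -78*116 = -9048)
N(-149, 421)/l = -634*(-149)/(-9048) = 94466*(-1/9048) = -47233/4524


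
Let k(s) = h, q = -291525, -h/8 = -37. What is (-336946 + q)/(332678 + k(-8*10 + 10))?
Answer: -628471/332974 ≈ -1.8874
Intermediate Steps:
h = 296 (h = -8*(-37) = 296)
k(s) = 296
(-336946 + q)/(332678 + k(-8*10 + 10)) = (-336946 - 291525)/(332678 + 296) = -628471/332974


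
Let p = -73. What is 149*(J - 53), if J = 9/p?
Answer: -577822/73 ≈ -7915.4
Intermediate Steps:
J = -9/73 (J = 9/(-73) = 9*(-1/73) = -9/73 ≈ -0.12329)
149*(J - 53) = 149*(-9/73 - 53) = 149*(-3878/73) = -577822/73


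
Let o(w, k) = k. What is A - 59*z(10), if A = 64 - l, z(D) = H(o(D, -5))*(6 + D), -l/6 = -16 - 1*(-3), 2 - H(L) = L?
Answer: -6622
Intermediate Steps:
H(L) = 2 - L
l = 78 (l = -6*(-16 - 1*(-3)) = -6*(-16 + 3) = -6*(-13) = 78)
z(D) = 42 + 7*D (z(D) = (2 - 1*(-5))*(6 + D) = (2 + 5)*(6 + D) = 7*(6 + D) = 42 + 7*D)
A = -14 (A = 64 - 1*78 = 64 - 78 = -14)
A - 59*z(10) = -14 - 59*(42 + 7*10) = -14 - 59*(42 + 70) = -14 - 59*112 = -14 - 6608 = -6622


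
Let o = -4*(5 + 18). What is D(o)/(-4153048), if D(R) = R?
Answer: 23/1038262 ≈ 2.2152e-5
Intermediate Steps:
o = -92 (o = -4*23 = -92)
D(o)/(-4153048) = -92/(-4153048) = -92*(-1/4153048) = 23/1038262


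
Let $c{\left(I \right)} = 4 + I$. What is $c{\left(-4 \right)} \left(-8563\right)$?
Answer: $0$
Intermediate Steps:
$c{\left(-4 \right)} \left(-8563\right) = \left(4 - 4\right) \left(-8563\right) = 0 \left(-8563\right) = 0$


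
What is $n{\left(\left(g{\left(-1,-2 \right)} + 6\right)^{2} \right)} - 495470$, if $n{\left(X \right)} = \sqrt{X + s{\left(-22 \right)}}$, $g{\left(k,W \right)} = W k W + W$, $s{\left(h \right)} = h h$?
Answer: $-495448$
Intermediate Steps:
$s{\left(h \right)} = h^{2}$
$g{\left(k,W \right)} = W + k W^{2}$ ($g{\left(k,W \right)} = k W^{2} + W = W + k W^{2}$)
$n{\left(X \right)} = \sqrt{484 + X}$ ($n{\left(X \right)} = \sqrt{X + \left(-22\right)^{2}} = \sqrt{X + 484} = \sqrt{484 + X}$)
$n{\left(\left(g{\left(-1,-2 \right)} + 6\right)^{2} \right)} - 495470 = \sqrt{484 + \left(- 2 \left(1 - -2\right) + 6\right)^{2}} - 495470 = \sqrt{484 + \left(- 2 \left(1 + 2\right) + 6\right)^{2}} - 495470 = \sqrt{484 + \left(\left(-2\right) 3 + 6\right)^{2}} - 495470 = \sqrt{484 + \left(-6 + 6\right)^{2}} - 495470 = \sqrt{484 + 0^{2}} - 495470 = \sqrt{484 + 0} - 495470 = \sqrt{484} - 495470 = 22 - 495470 = -495448$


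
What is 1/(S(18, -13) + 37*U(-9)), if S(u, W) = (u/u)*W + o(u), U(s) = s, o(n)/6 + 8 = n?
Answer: -1/286 ≈ -0.0034965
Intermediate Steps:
o(n) = -48 + 6*n
S(u, W) = -48 + W + 6*u (S(u, W) = (u/u)*W + (-48 + 6*u) = 1*W + (-48 + 6*u) = W + (-48 + 6*u) = -48 + W + 6*u)
1/(S(18, -13) + 37*U(-9)) = 1/((-48 - 13 + 6*18) + 37*(-9)) = 1/((-48 - 13 + 108) - 333) = 1/(47 - 333) = 1/(-286) = -1/286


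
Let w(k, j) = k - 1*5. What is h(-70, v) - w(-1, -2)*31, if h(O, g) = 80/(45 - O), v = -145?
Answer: 4294/23 ≈ 186.70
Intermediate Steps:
w(k, j) = -5 + k (w(k, j) = k - 5 = -5 + k)
h(-70, v) - w(-1, -2)*31 = -80/(-45 - 70) - (-5 - 1)*31 = -80/(-115) - (-6)*31 = -80*(-1/115) - 1*(-186) = 16/23 + 186 = 4294/23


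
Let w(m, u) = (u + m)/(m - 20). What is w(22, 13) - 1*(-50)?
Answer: 135/2 ≈ 67.500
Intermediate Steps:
w(m, u) = (m + u)/(-20 + m)
w(22, 13) - 1*(-50) = (22 + 13)/(-20 + 22) - 1*(-50) = 35/2 + 50 = 135/2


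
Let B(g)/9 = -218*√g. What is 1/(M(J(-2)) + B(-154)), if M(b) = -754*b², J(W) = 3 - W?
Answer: I/(2*(-9425*I + 981*√154)) ≈ -1.9881e-5 + 2.568e-5*I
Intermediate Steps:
B(g) = -1962*√g (B(g) = 9*(-218*√g) = -1962*√g)
1/(M(J(-2)) + B(-154)) = 1/(-754*(3 - 1*(-2))² - 1962*I*√154) = 1/(-754*(3 + 2)² - 1962*I*√154) = 1/(-754*5² - 1962*I*√154) = 1/(-754*25 - 1962*I*√154) = 1/(-18850 - 1962*I*√154)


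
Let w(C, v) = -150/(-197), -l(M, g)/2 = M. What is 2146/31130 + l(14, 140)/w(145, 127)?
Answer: -8569559/233475 ≈ -36.704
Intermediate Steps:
l(M, g) = -2*M
w(C, v) = 150/197 (w(C, v) = -150*(-1/197) = 150/197)
2146/31130 + l(14, 140)/w(145, 127) = 2146/31130 + (-2*14)/(150/197) = 2146*(1/31130) - 28*197/150 = 1073/15565 - 2758/75 = -8569559/233475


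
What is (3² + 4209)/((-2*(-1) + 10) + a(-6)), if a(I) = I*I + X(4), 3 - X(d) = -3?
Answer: 703/9 ≈ 78.111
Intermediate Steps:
X(d) = 6 (X(d) = 3 - 1*(-3) = 3 + 3 = 6)
a(I) = 6 + I² (a(I) = I*I + 6 = I² + 6 = 6 + I²)
(3² + 4209)/((-2*(-1) + 10) + a(-6)) = (3² + 4209)/((-2*(-1) + 10) + (6 + (-6)²)) = (9 + 4209)/((2 + 10) + (6 + 36)) = 4218/(12 + 42) = 4218/54 = 4218*(1/54) = 703/9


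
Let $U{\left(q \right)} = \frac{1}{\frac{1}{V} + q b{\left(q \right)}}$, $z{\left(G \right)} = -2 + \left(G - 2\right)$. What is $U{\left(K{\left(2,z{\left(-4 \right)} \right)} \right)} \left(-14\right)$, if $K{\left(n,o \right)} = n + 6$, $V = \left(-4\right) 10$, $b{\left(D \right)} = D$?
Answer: $- \frac{560}{2559} \approx -0.21884$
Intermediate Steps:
$z{\left(G \right)} = -4 + G$ ($z{\left(G \right)} = -2 + \left(G - 2\right) = -2 + \left(-2 + G\right) = -4 + G$)
$V = -40$
$K{\left(n,o \right)} = 6 + n$
$U{\left(q \right)} = \frac{1}{- \frac{1}{40} + q^{2}}$ ($U{\left(q \right)} = \frac{1}{\frac{1}{-40} + q q} = \frac{1}{- \frac{1}{40} + q^{2}}$)
$U{\left(K{\left(2,z{\left(-4 \right)} \right)} \right)} \left(-14\right) = \frac{40}{-1 + 40 \left(6 + 2\right)^{2}} \left(-14\right) = \frac{40}{-1 + 40 \cdot 8^{2}} \left(-14\right) = \frac{40}{-1 + 40 \cdot 64} \left(-14\right) = \frac{40}{-1 + 2560} \left(-14\right) = \frac{40}{2559} \left(-14\right) = - \frac{560}{2559}$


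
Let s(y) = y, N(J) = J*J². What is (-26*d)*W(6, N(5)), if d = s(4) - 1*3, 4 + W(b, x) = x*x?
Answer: -406146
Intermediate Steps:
N(J) = J³
W(b, x) = -4 + x² (W(b, x) = -4 + x*x = -4 + x²)
d = 1 (d = 4 - 1*3 = 4 - 3 = 1)
(-26*d)*W(6, N(5)) = (-26*1)*(-4 + (5³)²) = -26*(-4 + 125²) = -26*(-4 + 15625) = -26*15621 = -406146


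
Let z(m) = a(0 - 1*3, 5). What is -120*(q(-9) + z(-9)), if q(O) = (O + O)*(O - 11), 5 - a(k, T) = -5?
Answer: -44400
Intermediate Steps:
a(k, T) = 10 (a(k, T) = 5 - 1*(-5) = 5 + 5 = 10)
z(m) = 10
q(O) = 2*O*(-11 + O) (q(O) = (2*O)*(-11 + O) = 2*O*(-11 + O))
-120*(q(-9) + z(-9)) = -120*(2*(-9)*(-11 - 9) + 10) = -120*(2*(-9)*(-20) + 10) = -120*(360 + 10) = -120*370 = -44400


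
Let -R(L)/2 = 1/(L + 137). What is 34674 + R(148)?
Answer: 9882088/285 ≈ 34674.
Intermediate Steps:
R(L) = -2/(137 + L) (R(L) = -2/(L + 137) = -2/(137 + L))
34674 + R(148) = 34674 - 2/(137 + 148) = 34674 - 2/285 = 9882088/285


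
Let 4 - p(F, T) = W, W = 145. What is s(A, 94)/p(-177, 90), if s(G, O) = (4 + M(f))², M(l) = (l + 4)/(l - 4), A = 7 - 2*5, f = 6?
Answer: -27/47 ≈ -0.57447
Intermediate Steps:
p(F, T) = -141 (p(F, T) = 4 - 1*145 = 4 - 145 = -141)
A = -3 (A = 7 - 10 = -3)
M(l) = (4 + l)/(-4 + l)
s(G, O) = 81 (s(G, O) = (4 + (4 + 6)/(-4 + 6))² = (4 + 10/2)² = (4 + (½)*10)² = (4 + 5)² = 9² = 81)
s(A, 94)/p(-177, 90) = 81/(-141) = 81*(-1/141) = -27/47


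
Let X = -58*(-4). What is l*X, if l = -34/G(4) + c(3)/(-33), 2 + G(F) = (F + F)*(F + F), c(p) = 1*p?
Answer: -50576/341 ≈ -148.32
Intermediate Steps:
c(p) = p
G(F) = -2 + 4*F² (G(F) = -2 + (F + F)*(F + F) = -2 + (2*F)*(2*F) = -2 + 4*F²)
X = 232
l = -218/341 (l = -34/(-2 + 4*4²) + 3/(-33) = -34/(-2 + 4*16) + 3*(-1/33) = -34/(-2 + 64) - 1/11 = -34/62 - 1/11 = -34*1/62 - 1/11 = -17/31 - 1/11 = -218/341 ≈ -0.63930)
l*X = -218/341*232 = -50576/341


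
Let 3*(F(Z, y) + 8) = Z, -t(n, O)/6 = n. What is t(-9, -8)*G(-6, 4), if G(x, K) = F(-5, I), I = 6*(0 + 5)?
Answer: -522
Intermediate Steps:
t(n, O) = -6*n
I = 30 (I = 6*5 = 30)
F(Z, y) = -8 + Z/3
G(x, K) = -29/3 (G(x, K) = -8 + (⅓)*(-5) = -8 - 5/3 = -29/3)
t(-9, -8)*G(-6, 4) = -6*(-9)*(-29/3) = 54*(-29/3) = -522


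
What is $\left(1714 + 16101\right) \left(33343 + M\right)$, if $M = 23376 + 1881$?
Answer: $1043959000$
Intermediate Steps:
$M = 25257$
$\left(1714 + 16101\right) \left(33343 + M\right) = \left(1714 + 16101\right) \left(33343 + 25257\right) = 17815 \cdot 58600 = 1043959000$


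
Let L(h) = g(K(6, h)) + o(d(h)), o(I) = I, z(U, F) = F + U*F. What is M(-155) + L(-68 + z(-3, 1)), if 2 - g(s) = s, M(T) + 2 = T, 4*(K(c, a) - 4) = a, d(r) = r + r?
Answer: -563/2 ≈ -281.50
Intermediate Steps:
d(r) = 2*r
K(c, a) = 4 + a/4
M(T) = -2 + T
z(U, F) = F + F*U
g(s) = 2 - s
L(h) = -2 + 7*h/4 (L(h) = (2 - (4 + h/4)) + 2*h = (2 + (-4 - h/4)) + 2*h = (-2 - h/4) + 2*h = -2 + 7*h/4)
M(-155) + L(-68 + z(-3, 1)) = (-2 - 155) + (-2 + 7*(-68 + 1*(1 - 3))/4) = -157 + (-2 + 7*(-68 + 1*(-2))/4) = -157 + (-2 + 7*(-68 - 2)/4) = -157 + (-2 + (7/4)*(-70)) = -157 + (-2 - 245/2) = -157 - 249/2 = -563/2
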